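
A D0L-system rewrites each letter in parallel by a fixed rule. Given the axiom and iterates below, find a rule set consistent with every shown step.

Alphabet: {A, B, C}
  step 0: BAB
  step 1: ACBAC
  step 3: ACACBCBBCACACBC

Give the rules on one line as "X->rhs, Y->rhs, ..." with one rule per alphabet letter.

  step 0 ⇒ step 1: BAB ⇒ AC·B·AC
    A ↦ B
    B ↦ AC
    C ↦ BC  (constrained at step 1)

A->B, B->AC, C->BC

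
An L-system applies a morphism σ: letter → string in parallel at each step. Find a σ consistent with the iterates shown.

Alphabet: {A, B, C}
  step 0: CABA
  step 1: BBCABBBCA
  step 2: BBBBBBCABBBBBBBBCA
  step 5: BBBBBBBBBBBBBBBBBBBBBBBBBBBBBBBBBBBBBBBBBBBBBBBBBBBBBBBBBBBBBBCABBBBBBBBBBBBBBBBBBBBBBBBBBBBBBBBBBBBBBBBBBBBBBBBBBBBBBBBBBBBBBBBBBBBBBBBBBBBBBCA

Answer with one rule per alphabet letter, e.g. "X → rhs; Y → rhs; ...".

  step 1 ⇒ step 2: BBCABBBCA ⇒ BB·BB·B·BCA·BB·BB·BB·B·BCA
    A ↦ BCA
    B ↦ BB
    C ↦ B

A->BCA, B->BB, C->B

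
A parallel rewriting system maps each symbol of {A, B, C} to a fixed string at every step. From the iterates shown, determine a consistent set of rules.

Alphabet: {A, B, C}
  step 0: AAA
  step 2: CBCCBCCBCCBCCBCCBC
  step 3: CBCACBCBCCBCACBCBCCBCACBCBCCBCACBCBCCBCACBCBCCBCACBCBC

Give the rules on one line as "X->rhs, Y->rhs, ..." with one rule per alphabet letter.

  step 2 ⇒ step 3: CBCCBCCBCCBCCBCCBC ⇒ CBC·ACB·CBC·CBC·ACB·CBC·CBC·ACB·CBC·CBC·ACB·CBC·CBC·ACB·CBC·CBC·ACB·CBC
    B ↦ ACB
    C ↦ CBC
    A ↦ CC  (constrained at step 0)

A->CC, B->ACB, C->CBC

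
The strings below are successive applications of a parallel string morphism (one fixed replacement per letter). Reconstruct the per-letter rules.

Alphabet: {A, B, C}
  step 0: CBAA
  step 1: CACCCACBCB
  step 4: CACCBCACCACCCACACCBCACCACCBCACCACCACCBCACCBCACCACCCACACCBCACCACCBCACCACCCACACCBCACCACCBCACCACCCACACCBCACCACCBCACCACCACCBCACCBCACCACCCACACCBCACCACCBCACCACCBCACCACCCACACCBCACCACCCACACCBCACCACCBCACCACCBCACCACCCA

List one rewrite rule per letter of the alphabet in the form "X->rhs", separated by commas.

A->CB, B->CCA, C->CAC

  step 0 ⇒ step 1: CBAA ⇒ CAC·CCA·CB·CB
    A ↦ CB
    B ↦ CCA
    C ↦ CAC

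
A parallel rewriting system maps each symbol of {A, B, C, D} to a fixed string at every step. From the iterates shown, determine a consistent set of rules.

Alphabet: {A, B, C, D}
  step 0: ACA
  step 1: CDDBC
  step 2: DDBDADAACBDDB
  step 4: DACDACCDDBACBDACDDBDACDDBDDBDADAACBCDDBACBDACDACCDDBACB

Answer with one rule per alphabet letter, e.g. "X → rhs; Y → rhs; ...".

  step 1 ⇒ step 2: CDDBC ⇒ DDB·DA·DA·ACB·DDB
    B ↦ ACB
    C ↦ DDB
    D ↦ DA
  step 0 ⇒ step 1: ACA ⇒ C·DDB·C
    A ↦ C

A->C, B->ACB, C->DDB, D->DA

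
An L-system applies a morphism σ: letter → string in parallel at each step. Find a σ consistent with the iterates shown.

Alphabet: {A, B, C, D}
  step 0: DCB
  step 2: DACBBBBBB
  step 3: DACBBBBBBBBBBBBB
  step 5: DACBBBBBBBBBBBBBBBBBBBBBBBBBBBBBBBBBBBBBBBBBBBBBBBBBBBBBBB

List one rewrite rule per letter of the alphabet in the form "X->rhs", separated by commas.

A->C, B->BB, C->B, D->DA

  step 2 ⇒ step 3: DACBBBBBB ⇒ DA·C·B·BB·BB·BB·BB·BB·BB
    A ↦ C
    B ↦ BB
    C ↦ B
    D ↦ DA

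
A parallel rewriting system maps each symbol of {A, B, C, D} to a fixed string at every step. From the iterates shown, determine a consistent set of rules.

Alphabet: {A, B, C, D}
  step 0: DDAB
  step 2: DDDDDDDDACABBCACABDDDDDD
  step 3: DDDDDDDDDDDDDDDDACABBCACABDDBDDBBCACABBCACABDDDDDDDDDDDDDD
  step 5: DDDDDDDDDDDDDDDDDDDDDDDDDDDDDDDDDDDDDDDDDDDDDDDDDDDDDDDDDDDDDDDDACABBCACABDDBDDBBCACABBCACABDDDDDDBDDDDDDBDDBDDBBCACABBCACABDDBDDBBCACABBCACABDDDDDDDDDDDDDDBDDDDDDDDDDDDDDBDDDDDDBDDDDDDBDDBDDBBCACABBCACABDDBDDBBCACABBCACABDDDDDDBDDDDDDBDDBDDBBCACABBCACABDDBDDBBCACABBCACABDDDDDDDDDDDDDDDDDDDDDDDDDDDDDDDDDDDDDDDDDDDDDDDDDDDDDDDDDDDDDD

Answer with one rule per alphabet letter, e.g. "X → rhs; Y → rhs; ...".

  step 2 ⇒ step 3: DDDDDDDDACABBCACABDDDDDD ⇒ DD·DD·DD·DD·DD·DD·DD·DD·ACA·BBC·ACA·BDD·BDD·BBC·ACA·BBC·ACA·BDD·DD·DD·DD·DD·DD·DD
    A ↦ ACA
    B ↦ BDD
    C ↦ BBC
    D ↦ DD

A->ACA, B->BDD, C->BBC, D->DD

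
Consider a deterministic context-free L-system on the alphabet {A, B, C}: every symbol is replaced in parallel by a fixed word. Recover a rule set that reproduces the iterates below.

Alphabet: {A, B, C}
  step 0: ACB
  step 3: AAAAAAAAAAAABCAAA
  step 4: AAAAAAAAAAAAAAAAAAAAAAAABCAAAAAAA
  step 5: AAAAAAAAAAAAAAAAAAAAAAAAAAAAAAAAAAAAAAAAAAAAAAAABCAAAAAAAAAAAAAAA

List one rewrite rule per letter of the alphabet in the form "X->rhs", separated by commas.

  step 4 ⇒ step 5: AAAAAAAAAAAAAAAAAAAAAAAABCAAAAAAA ⇒ AA·AA·AA·AA·AA·AA·AA·AA·AA·AA·AA·AA·AA·AA·AA·AA·AA·AA·AA·AA·AA·AA·AA·AA·BC·A·AA·AA·AA·AA·AA·AA·AA
    A ↦ AA
    B ↦ BC
    C ↦ A

A->AA, B->BC, C->A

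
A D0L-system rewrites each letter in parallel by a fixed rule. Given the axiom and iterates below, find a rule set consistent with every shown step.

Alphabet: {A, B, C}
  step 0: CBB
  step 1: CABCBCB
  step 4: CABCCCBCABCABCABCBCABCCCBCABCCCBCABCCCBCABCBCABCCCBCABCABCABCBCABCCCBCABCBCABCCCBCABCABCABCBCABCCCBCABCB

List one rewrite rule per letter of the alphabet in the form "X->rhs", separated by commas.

  step 0 ⇒ step 1: CBB ⇒ CAB·CB·CB
    B ↦ CB
    C ↦ CAB
    A ↦ CC  (constrained at step 1)

A->CC, B->CB, C->CAB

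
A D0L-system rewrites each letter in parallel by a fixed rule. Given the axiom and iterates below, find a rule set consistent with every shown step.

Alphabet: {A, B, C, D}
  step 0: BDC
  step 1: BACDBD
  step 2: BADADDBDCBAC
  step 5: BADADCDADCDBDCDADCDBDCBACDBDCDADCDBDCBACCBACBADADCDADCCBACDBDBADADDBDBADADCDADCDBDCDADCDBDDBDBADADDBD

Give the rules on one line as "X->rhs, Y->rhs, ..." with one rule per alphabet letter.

  step 1 ⇒ step 2: BACDBD ⇒ BA·DAD·DBD·C·BA·C
    A ↦ DAD
    B ↦ BA
    C ↦ DBD
    D ↦ C

A->DAD, B->BA, C->DBD, D->C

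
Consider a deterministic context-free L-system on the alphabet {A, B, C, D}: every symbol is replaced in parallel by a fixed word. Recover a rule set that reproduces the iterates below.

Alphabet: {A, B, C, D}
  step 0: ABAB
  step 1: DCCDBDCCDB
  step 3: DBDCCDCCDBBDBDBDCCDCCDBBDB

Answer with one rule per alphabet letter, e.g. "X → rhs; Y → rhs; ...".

  step 0 ⇒ step 1: ABAB ⇒ DCC·DB·DCC·DB
    A ↦ DCC
    B ↦ DB
    C ↦ A  (constrained at step 1)
    D ↦ B  (constrained at step 1)

A->DCC, B->DB, C->A, D->B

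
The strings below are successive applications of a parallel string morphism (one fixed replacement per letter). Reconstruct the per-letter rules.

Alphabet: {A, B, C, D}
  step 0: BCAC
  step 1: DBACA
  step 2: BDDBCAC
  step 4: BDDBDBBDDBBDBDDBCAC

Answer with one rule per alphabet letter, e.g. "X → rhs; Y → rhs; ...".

  step 1 ⇒ step 2: DBACA ⇒ BD·DB·C·A·C
    A ↦ C
    B ↦ DB
    C ↦ A
    D ↦ BD

A->C, B->DB, C->A, D->BD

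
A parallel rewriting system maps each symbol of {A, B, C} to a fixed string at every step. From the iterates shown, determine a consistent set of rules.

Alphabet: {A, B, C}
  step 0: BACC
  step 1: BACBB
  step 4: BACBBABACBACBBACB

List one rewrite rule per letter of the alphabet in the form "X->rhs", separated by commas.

  step 0 ⇒ step 1: BACC ⇒ BA·C·B·B
    A ↦ C
    B ↦ BA
    C ↦ B

A->C, B->BA, C->B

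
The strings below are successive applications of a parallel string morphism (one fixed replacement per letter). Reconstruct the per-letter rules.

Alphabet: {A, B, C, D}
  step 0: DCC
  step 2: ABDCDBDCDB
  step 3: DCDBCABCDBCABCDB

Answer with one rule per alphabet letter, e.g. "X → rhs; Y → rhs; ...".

  step 2 ⇒ step 3: ABDCDBDCDB ⇒ DC·DB·C·AB·C·DB·C·AB·C·DB
    A ↦ DC
    B ↦ DB
    C ↦ AB
    D ↦ C

A->DC, B->DB, C->AB, D->C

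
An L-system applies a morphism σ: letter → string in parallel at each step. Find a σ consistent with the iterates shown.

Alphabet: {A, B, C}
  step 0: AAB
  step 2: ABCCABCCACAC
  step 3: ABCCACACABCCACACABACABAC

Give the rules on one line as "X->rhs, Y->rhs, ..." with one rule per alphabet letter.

A->AB, B->CC, C->AC

  step 2 ⇒ step 3: ABCCABCCACAC ⇒ AB·CC·AC·AC·AB·CC·AC·AC·AB·AC·AB·AC
    A ↦ AB
    B ↦ CC
    C ↦ AC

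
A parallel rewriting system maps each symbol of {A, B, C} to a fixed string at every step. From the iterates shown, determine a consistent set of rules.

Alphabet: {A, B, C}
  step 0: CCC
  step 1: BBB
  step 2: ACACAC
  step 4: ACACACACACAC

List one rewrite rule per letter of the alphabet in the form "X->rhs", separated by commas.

  step 1 ⇒ step 2: BBB ⇒ AC·AC·AC
    B ↦ AC
    A ↦ B  (constrained at step 2)
  step 0 ⇒ step 1: CCC ⇒ B·B·B
    C ↦ B

A->B, B->AC, C->B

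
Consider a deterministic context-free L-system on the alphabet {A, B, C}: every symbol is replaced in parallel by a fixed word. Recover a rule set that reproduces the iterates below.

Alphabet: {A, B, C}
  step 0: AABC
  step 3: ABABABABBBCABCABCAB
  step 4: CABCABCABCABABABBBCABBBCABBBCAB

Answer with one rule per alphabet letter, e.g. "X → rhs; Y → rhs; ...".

A->C, B->AB, C->BB

  step 3 ⇒ step 4: ABABABABBBCABCABCAB ⇒ C·AB·C·AB·C·AB·C·AB·AB·AB·BB·C·AB·BB·C·AB·BB·C·AB
    A ↦ C
    B ↦ AB
    C ↦ BB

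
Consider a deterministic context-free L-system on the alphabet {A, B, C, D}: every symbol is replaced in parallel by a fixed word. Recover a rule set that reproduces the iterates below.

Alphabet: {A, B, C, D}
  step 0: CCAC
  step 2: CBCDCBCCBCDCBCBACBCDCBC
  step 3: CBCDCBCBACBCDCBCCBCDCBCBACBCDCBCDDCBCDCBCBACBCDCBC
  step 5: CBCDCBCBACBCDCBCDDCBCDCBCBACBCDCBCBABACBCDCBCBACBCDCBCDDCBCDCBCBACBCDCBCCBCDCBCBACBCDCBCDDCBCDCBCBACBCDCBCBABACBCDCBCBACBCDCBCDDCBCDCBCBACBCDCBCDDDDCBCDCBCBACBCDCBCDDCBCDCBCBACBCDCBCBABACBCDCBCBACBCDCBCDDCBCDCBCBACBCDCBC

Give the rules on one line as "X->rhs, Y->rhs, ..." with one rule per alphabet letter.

  step 2 ⇒ step 3: CBCDCBCCBCDCBCBACBCDCBC ⇒ CBC·D·CBC·BA·CBC·D·CBC·CBC·D·CBC·BA·CBC·D·CBC·D·D·CBC·D·CBC·BA·CBC·D·CBC
    A ↦ D
    B ↦ D
    C ↦ CBC
    D ↦ BA

A->D, B->D, C->CBC, D->BA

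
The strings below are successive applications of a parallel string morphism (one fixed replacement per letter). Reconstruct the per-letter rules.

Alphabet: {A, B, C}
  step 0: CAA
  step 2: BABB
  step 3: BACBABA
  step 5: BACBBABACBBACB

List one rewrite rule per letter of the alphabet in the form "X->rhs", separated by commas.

  step 2 ⇒ step 3: BABB ⇒ BA·C·BA·BA
    A ↦ C
    B ↦ BA
    C ↦ B  (constrained at step 0)

A->C, B->BA, C->B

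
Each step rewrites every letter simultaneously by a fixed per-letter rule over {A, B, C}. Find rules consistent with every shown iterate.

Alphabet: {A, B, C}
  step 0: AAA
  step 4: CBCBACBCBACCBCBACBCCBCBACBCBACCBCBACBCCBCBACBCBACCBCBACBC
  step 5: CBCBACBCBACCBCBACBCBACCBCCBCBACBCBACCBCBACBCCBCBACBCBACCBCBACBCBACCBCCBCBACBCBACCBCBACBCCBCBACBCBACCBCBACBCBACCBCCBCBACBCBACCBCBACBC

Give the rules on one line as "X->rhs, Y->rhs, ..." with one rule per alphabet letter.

  step 4 ⇒ step 5: CBCBACBCBACCBCBACBCCBCBACBCBACCBCBACBCCBCBACBCBACCBCBACBC ⇒ CBC·BA·CBC·BA·C·CBC·BA·CBC·BA·C·CBC·CBC·BA·CBC·BA·C·CBC·BA·CBC·CBC·BA·CBC·BA·C·CBC·BA·CBC·BA·C·CBC·CBC·BA·CBC·BA·C·CBC·BA·CBC·CBC·BA·CBC·BA·C·CBC·BA·CBC·BA·C·CBC·CBC·BA·CBC·BA·C·CBC·BA·CBC
    A ↦ C
    B ↦ BA
    C ↦ CBC

A->C, B->BA, C->CBC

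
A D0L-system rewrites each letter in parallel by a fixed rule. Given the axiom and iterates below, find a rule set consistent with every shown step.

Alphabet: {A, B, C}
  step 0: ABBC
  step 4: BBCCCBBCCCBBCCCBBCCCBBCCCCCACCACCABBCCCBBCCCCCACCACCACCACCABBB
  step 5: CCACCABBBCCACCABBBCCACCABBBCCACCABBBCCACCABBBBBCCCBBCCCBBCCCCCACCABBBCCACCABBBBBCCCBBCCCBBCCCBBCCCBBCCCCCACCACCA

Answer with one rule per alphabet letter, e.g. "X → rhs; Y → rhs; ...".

A->CCC, B->CCA, C->B

  step 4 ⇒ step 5: BBCCCBBCCCBBCCCBBCCCBBCCCCCACCACCABBCCCBBCCCCCACCACCACCACCABBB ⇒ CCA·CCA·B·B·B·CCA·CCA·B·B·B·CCA·CCA·B·B·B·CCA·CCA·B·B·B·CCA·CCA·B·B·B·B·B·CCC·B·B·CCC·B·B·CCC·CCA·CCA·B·B·B·CCA·CCA·B·B·B·B·B·CCC·B·B·CCC·B·B·CCC·B·B·CCC·B·B·CCC·CCA·CCA·CCA
    A ↦ CCC
    B ↦ CCA
    C ↦ B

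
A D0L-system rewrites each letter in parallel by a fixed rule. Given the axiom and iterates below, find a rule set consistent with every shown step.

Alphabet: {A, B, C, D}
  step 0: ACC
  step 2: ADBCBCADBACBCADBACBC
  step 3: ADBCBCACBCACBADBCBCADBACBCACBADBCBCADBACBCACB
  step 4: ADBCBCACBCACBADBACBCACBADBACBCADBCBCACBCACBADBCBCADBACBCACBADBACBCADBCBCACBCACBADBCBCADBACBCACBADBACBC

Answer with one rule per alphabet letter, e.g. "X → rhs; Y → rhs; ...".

  step 3 ⇒ step 4: ADBCBCACBCACBADBCBCADBACBCACBADBCBCADBACBCACB ⇒ ADB·CB·C·ACB·C·ACB·ADB·ACB·C·ACB·ADB·ACB·C·ADB·CB·C·ACB·C·ACB·ADB·CB·C·ADB·ACB·C·ACB·ADB·ACB·C·ADB·CB·C·ACB·C·ACB·ADB·CB·C·ADB·ACB·C·ACB·ADB·ACB·C
    A ↦ ADB
    B ↦ C
    C ↦ ACB
    D ↦ CB

A->ADB, B->C, C->ACB, D->CB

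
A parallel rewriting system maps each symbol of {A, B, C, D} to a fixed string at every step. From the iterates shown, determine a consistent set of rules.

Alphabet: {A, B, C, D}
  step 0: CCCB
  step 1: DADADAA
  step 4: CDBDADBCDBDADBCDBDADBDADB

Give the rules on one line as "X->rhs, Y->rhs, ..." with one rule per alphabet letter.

  step 0 ⇒ step 1: CCCB ⇒ DA·DA·DA·A
    B ↦ A
    C ↦ DA
    A ↦ DB  (constrained at step 1)
    D ↦ C  (constrained at step 1)

A->DB, B->A, C->DA, D->C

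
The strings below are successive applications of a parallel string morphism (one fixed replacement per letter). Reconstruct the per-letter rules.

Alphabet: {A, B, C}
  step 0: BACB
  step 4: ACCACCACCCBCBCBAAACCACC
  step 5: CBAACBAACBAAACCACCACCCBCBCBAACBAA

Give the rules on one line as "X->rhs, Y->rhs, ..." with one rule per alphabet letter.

  step 4 ⇒ step 5: ACCACCACCCBCBCBAAACCACC ⇒ CB·A·A·CB·A·A·CB·A·A·A·CC·A·CC·A·CC·CB·CB·CB·A·A·CB·A·A
    A ↦ CB
    B ↦ CC
    C ↦ A

A->CB, B->CC, C->A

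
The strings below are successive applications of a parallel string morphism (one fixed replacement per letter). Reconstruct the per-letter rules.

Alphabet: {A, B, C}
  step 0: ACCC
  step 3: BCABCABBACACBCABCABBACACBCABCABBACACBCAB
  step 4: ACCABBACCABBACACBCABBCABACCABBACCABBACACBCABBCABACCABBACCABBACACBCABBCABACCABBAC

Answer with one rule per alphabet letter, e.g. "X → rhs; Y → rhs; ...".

  step 3 ⇒ step 4: BCABCABBACACBCABCABBACACBCABCABBACACBCAB ⇒ AC·CAB·B·AC·CAB·B·AC·AC·B·CAB·B·CAB·AC·CAB·B·AC·CAB·B·AC·AC·B·CAB·B·CAB·AC·CAB·B·AC·CAB·B·AC·AC·B·CAB·B·CAB·AC·CAB·B·AC
    A ↦ B
    B ↦ AC
    C ↦ CAB

A->B, B->AC, C->CAB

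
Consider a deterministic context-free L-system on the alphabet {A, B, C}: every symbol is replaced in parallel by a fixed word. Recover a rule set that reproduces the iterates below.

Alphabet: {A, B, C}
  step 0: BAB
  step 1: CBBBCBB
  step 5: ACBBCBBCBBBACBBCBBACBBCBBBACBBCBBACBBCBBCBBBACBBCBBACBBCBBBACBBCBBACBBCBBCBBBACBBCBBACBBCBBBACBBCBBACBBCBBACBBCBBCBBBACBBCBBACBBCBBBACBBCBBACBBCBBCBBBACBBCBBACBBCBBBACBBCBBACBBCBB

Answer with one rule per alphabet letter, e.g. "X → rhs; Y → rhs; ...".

A->B, B->CBB, C->A

  step 0 ⇒ step 1: BAB ⇒ CBB·B·CBB
    A ↦ B
    B ↦ CBB
    C ↦ A  (constrained at step 1)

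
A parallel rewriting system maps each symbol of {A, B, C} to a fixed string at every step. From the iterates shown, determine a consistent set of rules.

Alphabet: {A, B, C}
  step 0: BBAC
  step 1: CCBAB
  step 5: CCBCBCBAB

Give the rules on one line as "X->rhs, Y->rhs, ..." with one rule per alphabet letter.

A->BA, B->C, C->B

  step 0 ⇒ step 1: BBAC ⇒ C·C·BA·B
    A ↦ BA
    B ↦ C
    C ↦ B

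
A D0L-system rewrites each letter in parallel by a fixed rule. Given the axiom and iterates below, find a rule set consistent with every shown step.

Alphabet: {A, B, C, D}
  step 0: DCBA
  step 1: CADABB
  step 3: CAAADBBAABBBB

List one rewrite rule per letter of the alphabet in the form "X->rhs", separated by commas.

A->BB, B->A, C->D, D->CA

  step 0 ⇒ step 1: DCBA ⇒ CA·D·A·BB
    A ↦ BB
    B ↦ A
    C ↦ D
    D ↦ CA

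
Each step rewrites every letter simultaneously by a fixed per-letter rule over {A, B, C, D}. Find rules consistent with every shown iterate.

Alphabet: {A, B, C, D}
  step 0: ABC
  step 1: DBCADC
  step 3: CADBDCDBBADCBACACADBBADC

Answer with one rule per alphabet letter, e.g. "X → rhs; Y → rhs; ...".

  step 0 ⇒ step 1: ABC ⇒ DB·CA·DC
    A ↦ DB
    B ↦ CA
    C ↦ DC
    D ↦ BA  (constrained at step 1)

A->DB, B->CA, C->DC, D->BA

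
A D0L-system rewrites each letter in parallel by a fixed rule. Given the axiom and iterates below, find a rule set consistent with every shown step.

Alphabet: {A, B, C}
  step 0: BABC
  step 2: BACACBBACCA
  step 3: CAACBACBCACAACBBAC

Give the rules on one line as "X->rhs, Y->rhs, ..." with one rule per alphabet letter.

A->AC, B->CA, C->B

  step 2 ⇒ step 3: BACACBBACCA ⇒ CA·AC·B·AC·B·CA·CA·AC·B·B·AC
    A ↦ AC
    B ↦ CA
    C ↦ B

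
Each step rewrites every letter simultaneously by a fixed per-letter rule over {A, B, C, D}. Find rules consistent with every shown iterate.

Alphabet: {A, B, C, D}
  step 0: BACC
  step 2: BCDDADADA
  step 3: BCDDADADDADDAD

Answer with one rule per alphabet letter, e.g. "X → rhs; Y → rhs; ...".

A->D, B->BC, C->D, D->DA

  step 2 ⇒ step 3: BCDDADADA ⇒ BC·D·DA·DA·D·DA·D·DA·D
    A ↦ D
    B ↦ BC
    C ↦ D
    D ↦ DA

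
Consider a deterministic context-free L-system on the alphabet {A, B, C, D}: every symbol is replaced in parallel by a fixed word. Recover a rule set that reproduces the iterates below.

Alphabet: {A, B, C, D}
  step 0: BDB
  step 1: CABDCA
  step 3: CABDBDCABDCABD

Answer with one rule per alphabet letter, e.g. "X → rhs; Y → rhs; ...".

  step 0 ⇒ step 1: BDB ⇒ CA·BD·CA
    B ↦ CA
    D ↦ BD
    A ↦ D  (constrained at step 1)
    C ↦ B  (constrained at step 1)

A->D, B->CA, C->B, D->BD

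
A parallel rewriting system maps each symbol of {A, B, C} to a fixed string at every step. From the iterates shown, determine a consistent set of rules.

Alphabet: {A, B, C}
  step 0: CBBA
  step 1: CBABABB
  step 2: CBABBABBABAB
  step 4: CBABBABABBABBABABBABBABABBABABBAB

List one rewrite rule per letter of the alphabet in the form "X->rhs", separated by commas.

A->B, B->AB, C->CB

  step 1 ⇒ step 2: CBABABB ⇒ CB·AB·B·AB·B·AB·AB
    A ↦ B
    B ↦ AB
    C ↦ CB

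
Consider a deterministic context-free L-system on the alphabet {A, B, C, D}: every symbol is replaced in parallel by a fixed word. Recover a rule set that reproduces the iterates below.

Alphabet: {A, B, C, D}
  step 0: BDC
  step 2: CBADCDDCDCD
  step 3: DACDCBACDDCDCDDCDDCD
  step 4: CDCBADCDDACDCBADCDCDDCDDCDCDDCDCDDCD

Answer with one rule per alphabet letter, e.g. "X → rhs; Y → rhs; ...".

A->CBA, B->ACD, C->D, D->CD

  step 3 ⇒ step 4: DACDCBACDDCDCDDCDDCD ⇒ CD·CBA·D·CD·D·ACD·CBA·D·CD·CD·D·CD·D·CD·CD·D·CD·CD·D·CD
    A ↦ CBA
    B ↦ ACD
    C ↦ D
    D ↦ CD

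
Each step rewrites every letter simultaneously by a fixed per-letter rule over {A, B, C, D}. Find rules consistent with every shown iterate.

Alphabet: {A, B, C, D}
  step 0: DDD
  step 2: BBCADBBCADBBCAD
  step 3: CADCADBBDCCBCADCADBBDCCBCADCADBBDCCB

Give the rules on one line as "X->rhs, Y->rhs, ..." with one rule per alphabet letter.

  step 2 ⇒ step 3: BBCADBBCADBBCAD ⇒ CAD·CAD·B·BD·CCB·CAD·CAD·B·BD·CCB·CAD·CAD·B·BD·CCB
    A ↦ BD
    B ↦ CAD
    C ↦ B
    D ↦ CCB

A->BD, B->CAD, C->B, D->CCB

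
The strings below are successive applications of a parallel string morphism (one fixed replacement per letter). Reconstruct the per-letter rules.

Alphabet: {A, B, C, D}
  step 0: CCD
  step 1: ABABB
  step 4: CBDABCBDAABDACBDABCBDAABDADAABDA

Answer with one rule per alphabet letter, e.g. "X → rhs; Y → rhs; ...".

A->CB, B->DA, C->AB, D->B

  step 0 ⇒ step 1: CCD ⇒ AB·AB·B
    C ↦ AB
    D ↦ B
    A ↦ CB  (constrained at step 1)
    B ↦ DA  (constrained at step 1)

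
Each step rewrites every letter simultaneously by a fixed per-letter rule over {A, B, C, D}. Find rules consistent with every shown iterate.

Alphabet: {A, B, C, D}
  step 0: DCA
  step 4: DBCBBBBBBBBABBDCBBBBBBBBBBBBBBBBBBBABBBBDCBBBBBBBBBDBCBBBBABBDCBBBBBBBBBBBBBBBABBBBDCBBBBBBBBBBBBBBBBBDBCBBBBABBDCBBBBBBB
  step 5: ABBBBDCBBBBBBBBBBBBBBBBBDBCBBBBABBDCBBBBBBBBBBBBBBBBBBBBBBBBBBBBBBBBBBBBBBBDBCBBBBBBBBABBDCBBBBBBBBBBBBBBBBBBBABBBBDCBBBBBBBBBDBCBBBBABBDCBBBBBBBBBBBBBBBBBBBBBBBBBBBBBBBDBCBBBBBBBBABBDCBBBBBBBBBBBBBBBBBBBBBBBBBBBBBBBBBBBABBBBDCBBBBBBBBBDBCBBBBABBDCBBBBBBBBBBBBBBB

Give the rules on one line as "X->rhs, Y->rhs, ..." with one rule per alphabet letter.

  step 4 ⇒ step 5: DBCBBBBBBBBABBDCBBBBBBBBBBBBBBBBBBBABBBBDCBBBBBBBBBDBCBBBBABBDCBBBBBBBBBBBBBBBABBBBDCBBBBBBBBBBBBBBBBBDBCBBBBABBDCBBBBBBB ⇒ ABB·BB·DCB·BB·BB·BB·BB·BB·BB·BB·BB·DBC·BB·BB·ABB·DCB·BB·BB·BB·BB·BB·BB·BB·BB·BB·BB·BB·BB·BB·BB·BB·BB·BB·BB·BB·DBC·BB·BB·BB·BB·ABB·DCB·BB·BB·BB·BB·BB·BB·BB·BB·BB·ABB·BB·DCB·BB·BB·BB·BB·DBC·BB·BB·ABB·DCB·BB·BB·BB·BB·BB·BB·BB·BB·BB·BB·BB·BB·BB·BB·BB·DBC·BB·BB·BB·BB·ABB·DCB·BB·BB·BB·BB·BB·BB·BB·BB·BB·BB·BB·BB·BB·BB·BB·BB·BB·ABB·BB·DCB·BB·BB·BB·BB·DBC·BB·BB·ABB·DCB·BB·BB·BB·BB·BB·BB·BB
    A ↦ DBC
    B ↦ BB
    C ↦ DCB
    D ↦ ABB

A->DBC, B->BB, C->DCB, D->ABB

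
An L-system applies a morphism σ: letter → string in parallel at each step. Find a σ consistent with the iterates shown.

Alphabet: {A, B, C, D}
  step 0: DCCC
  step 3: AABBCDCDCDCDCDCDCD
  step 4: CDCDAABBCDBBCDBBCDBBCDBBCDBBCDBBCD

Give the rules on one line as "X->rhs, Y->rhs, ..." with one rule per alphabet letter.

A->CD, B->A, C->BB, D->CD

  step 3 ⇒ step 4: AABBCDCDCDCDCDCDCD ⇒ CD·CD·A·A·BB·CD·BB·CD·BB·CD·BB·CD·BB·CD·BB·CD·BB·CD
    A ↦ CD
    B ↦ A
    C ↦ BB
    D ↦ CD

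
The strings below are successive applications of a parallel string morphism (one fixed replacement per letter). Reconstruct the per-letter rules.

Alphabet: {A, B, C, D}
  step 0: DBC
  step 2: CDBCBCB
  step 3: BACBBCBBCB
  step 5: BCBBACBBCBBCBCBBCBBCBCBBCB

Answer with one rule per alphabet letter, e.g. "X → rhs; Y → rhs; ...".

A->CD, B->CB, C->B, D->A

  step 2 ⇒ step 3: CDBCBCB ⇒ B·A·CB·B·CB·B·CB
    B ↦ CB
    C ↦ B
    D ↦ A
    A ↦ CD  (constrained at step 3)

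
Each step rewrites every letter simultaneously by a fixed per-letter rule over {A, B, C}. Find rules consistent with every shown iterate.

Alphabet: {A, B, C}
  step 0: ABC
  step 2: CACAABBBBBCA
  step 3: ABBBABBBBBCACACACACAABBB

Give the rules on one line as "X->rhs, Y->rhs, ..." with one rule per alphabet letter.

  step 2 ⇒ step 3: CACAABBBBBCA ⇒ AB·BB·AB·BB·BB·CA·CA·CA·CA·CA·AB·BB
    A ↦ BB
    B ↦ CA
    C ↦ AB

A->BB, B->CA, C->AB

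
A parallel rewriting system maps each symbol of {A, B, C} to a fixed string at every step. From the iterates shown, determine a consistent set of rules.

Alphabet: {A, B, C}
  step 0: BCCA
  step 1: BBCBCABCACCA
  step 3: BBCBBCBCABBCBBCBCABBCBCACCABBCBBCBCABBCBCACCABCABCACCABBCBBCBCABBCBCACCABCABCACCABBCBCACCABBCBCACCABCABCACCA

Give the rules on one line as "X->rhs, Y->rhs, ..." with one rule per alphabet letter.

A->CCA, B->BBC, C->BCA

  step 0 ⇒ step 1: BCCA ⇒ BBC·BCA·BCA·CCA
    A ↦ CCA
    B ↦ BBC
    C ↦ BCA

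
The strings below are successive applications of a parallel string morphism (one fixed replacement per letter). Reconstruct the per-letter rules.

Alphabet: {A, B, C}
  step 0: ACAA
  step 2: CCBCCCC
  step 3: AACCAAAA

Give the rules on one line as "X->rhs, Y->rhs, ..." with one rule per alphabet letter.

  step 2 ⇒ step 3: CCBCCCC ⇒ A·A·CC·A·A·A·A
    B ↦ CC
    C ↦ A
    A ↦ B  (constrained at step 0)

A->B, B->CC, C->A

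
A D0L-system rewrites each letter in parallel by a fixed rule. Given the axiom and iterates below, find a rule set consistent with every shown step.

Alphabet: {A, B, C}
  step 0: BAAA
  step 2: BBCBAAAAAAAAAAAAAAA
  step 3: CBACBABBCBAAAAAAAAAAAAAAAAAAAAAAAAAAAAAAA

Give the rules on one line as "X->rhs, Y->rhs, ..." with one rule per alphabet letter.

A->AA, B->CBA, C->BB

  step 2 ⇒ step 3: BBCBAAAAAAAAAAAAAAA ⇒ CBA·CBA·BB·CBA·AA·AA·AA·AA·AA·AA·AA·AA·AA·AA·AA·AA·AA·AA·AA
    A ↦ AA
    B ↦ CBA
    C ↦ BB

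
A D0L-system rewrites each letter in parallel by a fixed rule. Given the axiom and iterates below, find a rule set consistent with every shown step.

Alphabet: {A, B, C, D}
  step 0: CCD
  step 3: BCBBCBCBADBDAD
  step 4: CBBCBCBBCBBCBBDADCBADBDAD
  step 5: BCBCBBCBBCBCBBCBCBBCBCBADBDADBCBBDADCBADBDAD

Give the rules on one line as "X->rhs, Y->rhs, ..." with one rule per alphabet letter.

  step 4 ⇒ step 5: CBBCBCBBCBBCBBDADCBADBDAD ⇒ B·CB·CB·B·CB·B·CB·CB·B·CB·CB·B·CB·CB·AD·BD·AD·B·CB·BD·AD·CB·AD·BD·AD
    A ↦ BD
    B ↦ CB
    C ↦ B
    D ↦ AD

A->BD, B->CB, C->B, D->AD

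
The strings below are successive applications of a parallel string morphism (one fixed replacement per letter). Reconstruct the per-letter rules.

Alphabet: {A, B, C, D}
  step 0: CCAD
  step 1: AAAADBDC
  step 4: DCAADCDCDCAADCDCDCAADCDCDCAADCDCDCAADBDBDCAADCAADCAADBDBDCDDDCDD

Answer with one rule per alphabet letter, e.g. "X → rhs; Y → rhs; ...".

  step 0 ⇒ step 1: CCAD ⇒ AA·AA·DB·DC
    A ↦ DB
    C ↦ AA
    D ↦ DC
    B ↦ DD  (constrained at step 1)

A->DB, B->DD, C->AA, D->DC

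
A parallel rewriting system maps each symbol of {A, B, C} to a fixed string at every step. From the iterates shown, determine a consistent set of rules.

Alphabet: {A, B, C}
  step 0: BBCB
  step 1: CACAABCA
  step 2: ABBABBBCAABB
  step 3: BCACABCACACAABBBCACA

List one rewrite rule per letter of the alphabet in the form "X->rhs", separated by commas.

A->B, B->CA, C->AB

  step 2 ⇒ step 3: ABBABBBCAABB ⇒ B·CA·CA·B·CA·CA·CA·AB·B·B·CA·CA
    A ↦ B
    B ↦ CA
    C ↦ AB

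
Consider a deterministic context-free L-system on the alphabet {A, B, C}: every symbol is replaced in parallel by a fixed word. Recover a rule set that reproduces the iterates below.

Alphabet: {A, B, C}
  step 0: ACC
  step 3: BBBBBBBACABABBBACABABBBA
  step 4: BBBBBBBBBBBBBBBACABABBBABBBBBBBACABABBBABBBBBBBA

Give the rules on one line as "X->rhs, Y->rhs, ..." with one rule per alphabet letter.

  step 3 ⇒ step 4: BBBBBBBACABABBBACABABBBA ⇒ BB·BB·BB·BB·BB·BB·BB·BA·CA·BA·BB·BA·BB·BB·BB·BA·CA·BA·BB·BA·BB·BB·BB·BA
    A ↦ BA
    B ↦ BB
    C ↦ CA

A->BA, B->BB, C->CA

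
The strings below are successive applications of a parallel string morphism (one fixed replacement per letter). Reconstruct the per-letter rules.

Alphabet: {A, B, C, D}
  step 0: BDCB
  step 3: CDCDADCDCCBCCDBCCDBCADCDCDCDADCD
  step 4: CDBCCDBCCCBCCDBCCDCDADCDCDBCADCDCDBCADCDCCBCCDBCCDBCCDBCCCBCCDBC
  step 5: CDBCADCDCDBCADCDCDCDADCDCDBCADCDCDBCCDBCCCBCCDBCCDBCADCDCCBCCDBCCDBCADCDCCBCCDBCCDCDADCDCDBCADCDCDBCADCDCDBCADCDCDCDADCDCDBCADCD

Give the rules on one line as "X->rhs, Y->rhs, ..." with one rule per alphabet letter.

  step 4 ⇒ step 5: CDBCCDBCCCBCCDBCCDCDADCDCDBCADCDCDBCADCDCCBCCDBCCDBCCDBCCCBCCDBC ⇒ CD·BC·AD·CD·CD·BC·AD·CD·CD·CD·AD·CD·CD·BC·AD·CD·CD·BC·CD·BC·CC·BC·CD·BC·CD·BC·AD·CD·CC·BC·CD·BC·CD·BC·AD·CD·CC·BC·CD·BC·CD·CD·AD·CD·CD·BC·AD·CD·CD·BC·AD·CD·CD·BC·AD·CD·CD·CD·AD·CD·CD·BC·AD·CD
    A ↦ CC
    B ↦ AD
    C ↦ CD
    D ↦ BC

A->CC, B->AD, C->CD, D->BC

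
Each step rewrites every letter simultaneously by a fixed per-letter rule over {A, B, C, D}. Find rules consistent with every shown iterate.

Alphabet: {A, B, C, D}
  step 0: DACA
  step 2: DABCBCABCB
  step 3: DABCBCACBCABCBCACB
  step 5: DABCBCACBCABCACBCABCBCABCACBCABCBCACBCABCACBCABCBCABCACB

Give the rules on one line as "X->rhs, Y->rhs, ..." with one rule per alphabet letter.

A->B, B->CB, C->CA, D->DA

  step 2 ⇒ step 3: DABCBCABCB ⇒ DA·B·CB·CA·CB·CA·B·CB·CA·CB
    A ↦ B
    B ↦ CB
    C ↦ CA
    D ↦ DA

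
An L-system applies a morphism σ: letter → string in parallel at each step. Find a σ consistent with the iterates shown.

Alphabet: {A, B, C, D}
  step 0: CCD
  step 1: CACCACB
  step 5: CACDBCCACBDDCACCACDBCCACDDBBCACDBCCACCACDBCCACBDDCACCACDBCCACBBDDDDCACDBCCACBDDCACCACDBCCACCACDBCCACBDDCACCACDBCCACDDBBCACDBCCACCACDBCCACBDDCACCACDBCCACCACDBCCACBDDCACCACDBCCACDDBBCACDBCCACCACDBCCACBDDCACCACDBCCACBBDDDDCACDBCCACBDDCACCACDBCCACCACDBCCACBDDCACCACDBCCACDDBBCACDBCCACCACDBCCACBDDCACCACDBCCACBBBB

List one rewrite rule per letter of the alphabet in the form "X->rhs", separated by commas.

  step 0 ⇒ step 1: CCD ⇒ CAC·CAC·B
    C ↦ CAC
    D ↦ B
    A ↦ DBC  (constrained at step 1)
    B ↦ DD  (constrained at step 1)

A->DBC, B->DD, C->CAC, D->B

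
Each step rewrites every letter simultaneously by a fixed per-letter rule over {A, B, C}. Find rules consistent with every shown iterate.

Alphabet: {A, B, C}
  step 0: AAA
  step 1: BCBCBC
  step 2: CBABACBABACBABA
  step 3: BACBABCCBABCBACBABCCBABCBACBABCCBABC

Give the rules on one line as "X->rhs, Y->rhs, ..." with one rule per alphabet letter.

A->BC, B->CBA, C->BA

  step 2 ⇒ step 3: CBABACBABACBABA ⇒ BA·CBA·BC·CBA·BC·BA·CBA·BC·CBA·BC·BA·CBA·BC·CBA·BC
    A ↦ BC
    B ↦ CBA
    C ↦ BA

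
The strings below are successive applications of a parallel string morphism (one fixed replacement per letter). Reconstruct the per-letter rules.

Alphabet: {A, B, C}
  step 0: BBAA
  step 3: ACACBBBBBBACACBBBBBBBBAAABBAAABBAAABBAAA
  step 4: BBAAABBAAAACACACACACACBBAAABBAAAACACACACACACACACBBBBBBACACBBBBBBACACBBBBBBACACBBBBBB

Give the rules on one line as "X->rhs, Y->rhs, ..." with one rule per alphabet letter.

A->BB, B->AC, C->AAA

  step 3 ⇒ step 4: ACACBBBBBBACACBBBBBBBBAAABBAAABBAAABBAAA ⇒ BB·AAA·BB·AAA·AC·AC·AC·AC·AC·AC·BB·AAA·BB·AAA·AC·AC·AC·AC·AC·AC·AC·AC·BB·BB·BB·AC·AC·BB·BB·BB·AC·AC·BB·BB·BB·AC·AC·BB·BB·BB
    A ↦ BB
    B ↦ AC
    C ↦ AAA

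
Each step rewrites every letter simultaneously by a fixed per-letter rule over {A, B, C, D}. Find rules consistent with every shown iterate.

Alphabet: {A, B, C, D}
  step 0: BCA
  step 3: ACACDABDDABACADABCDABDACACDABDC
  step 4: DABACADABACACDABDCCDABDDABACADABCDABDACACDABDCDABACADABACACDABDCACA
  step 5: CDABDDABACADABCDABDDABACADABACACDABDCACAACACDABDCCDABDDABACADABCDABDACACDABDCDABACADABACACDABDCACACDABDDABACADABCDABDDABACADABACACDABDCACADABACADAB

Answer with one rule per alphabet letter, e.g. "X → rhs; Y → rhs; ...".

A->DAB, B->D, C->ACA, D->C

  step 4 ⇒ step 5: DABACADABACACDABDCCDABDDABACADABCDABDACACDABDCDABACADABACACDABDCACA ⇒ C·DAB·D·DAB·ACA·DAB·C·DAB·D·DAB·ACA·DAB·ACA·C·DAB·D·C·ACA·ACA·C·DAB·D·C·C·DAB·D·DAB·ACA·DAB·C·DAB·D·ACA·C·DAB·D·C·DAB·ACA·DAB·ACA·C·DAB·D·C·ACA·C·DAB·D·DAB·ACA·DAB·C·DAB·D·DAB·ACA·DAB·ACA·C·DAB·D·C·ACA·DAB·ACA·DAB
    A ↦ DAB
    B ↦ D
    C ↦ ACA
    D ↦ C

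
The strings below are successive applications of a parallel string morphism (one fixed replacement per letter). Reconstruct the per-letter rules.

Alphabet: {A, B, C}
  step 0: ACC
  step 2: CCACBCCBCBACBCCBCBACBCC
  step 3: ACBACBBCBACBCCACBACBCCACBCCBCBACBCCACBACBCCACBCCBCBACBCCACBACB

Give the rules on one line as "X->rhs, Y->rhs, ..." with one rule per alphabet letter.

  step 2 ⇒ step 3: CCACBCCBCBACBCCBCBACBCC ⇒ ACB·ACB·BCB·ACB·CC·ACB·ACB·CC·ACB·CC·BCB·ACB·CC·ACB·ACB·CC·ACB·CC·BCB·ACB·CC·ACB·ACB
    A ↦ BCB
    B ↦ CC
    C ↦ ACB

A->BCB, B->CC, C->ACB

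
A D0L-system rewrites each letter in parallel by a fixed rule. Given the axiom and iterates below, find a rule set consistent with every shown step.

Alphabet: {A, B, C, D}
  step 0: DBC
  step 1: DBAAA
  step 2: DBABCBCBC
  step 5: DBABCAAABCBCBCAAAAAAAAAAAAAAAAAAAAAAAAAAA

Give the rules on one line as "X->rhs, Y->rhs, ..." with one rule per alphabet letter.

A->BC, B->A, C->AA, D->DB

  step 1 ⇒ step 2: DBAAA ⇒ DB·A·BC·BC·BC
    A ↦ BC
    B ↦ A
    D ↦ DB
  step 0 ⇒ step 1: DBC ⇒ DB·A·AA
    C ↦ AA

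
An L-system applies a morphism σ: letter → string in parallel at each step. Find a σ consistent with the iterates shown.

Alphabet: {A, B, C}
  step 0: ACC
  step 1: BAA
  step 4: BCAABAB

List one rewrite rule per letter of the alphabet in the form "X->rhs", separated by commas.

A->B, B->CA, C->A

  step 0 ⇒ step 1: ACC ⇒ B·A·A
    A ↦ B
    C ↦ A
    B ↦ CA  (constrained at step 1)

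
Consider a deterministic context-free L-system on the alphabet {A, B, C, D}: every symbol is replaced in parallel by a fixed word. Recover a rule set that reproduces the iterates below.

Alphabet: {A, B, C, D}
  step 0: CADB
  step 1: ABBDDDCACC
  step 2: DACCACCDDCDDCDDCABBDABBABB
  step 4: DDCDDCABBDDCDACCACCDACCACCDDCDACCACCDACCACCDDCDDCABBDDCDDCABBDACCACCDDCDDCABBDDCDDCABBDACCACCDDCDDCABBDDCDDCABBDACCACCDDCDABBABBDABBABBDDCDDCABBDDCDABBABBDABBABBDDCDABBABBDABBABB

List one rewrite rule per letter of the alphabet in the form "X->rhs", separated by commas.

A->D, B->ACC, C->ABB, D->DDC

  step 1 ⇒ step 2: ABBDDDCACC ⇒ D·ACC·ACC·DDC·DDC·DDC·ABB·D·ABB·ABB
    A ↦ D
    B ↦ ACC
    C ↦ ABB
    D ↦ DDC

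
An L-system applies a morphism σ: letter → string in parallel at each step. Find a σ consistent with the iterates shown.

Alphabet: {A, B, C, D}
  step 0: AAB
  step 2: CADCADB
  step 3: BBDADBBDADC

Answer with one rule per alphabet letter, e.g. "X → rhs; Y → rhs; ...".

A->BD, B->C, C->B, D->AD

  step 2 ⇒ step 3: CADCADB ⇒ B·BD·AD·B·BD·AD·C
    A ↦ BD
    B ↦ C
    C ↦ B
    D ↦ AD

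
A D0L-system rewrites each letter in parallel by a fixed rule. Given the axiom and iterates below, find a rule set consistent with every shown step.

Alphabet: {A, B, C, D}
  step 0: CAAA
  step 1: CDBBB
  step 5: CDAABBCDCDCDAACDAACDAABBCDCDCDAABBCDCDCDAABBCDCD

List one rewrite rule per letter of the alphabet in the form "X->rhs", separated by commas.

  step 0 ⇒ step 1: CAAA ⇒ CD·B·B·B
    A ↦ B
    C ↦ CD
    B ↦ CD  (constrained at step 1)
    D ↦ AA  (constrained at step 1)

A->B, B->CD, C->CD, D->AA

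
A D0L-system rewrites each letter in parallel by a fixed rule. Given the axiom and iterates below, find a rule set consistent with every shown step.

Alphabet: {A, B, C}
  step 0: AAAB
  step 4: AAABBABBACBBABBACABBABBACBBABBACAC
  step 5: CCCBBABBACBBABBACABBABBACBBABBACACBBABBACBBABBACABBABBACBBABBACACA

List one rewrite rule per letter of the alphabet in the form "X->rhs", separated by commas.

A->C, B->BBA, C->A

  step 4 ⇒ step 5: AAABBABBACBBABBACABBABBACBBABBACAC ⇒ C·C·C·BBA·BBA·C·BBA·BBA·C·A·BBA·BBA·C·BBA·BBA·C·A·C·BBA·BBA·C·BBA·BBA·C·A·BBA·BBA·C·BBA·BBA·C·A·C·A
    A ↦ C
    B ↦ BBA
    C ↦ A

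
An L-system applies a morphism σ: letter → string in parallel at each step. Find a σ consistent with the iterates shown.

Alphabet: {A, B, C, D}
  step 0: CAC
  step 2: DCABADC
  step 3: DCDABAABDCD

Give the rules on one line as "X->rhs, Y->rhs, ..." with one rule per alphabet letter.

  step 2 ⇒ step 3: DCABADC ⇒ DC·D·AB·A·AB·DC·D
    A ↦ AB
    B ↦ A
    C ↦ D
    D ↦ DC

A->AB, B->A, C->D, D->DC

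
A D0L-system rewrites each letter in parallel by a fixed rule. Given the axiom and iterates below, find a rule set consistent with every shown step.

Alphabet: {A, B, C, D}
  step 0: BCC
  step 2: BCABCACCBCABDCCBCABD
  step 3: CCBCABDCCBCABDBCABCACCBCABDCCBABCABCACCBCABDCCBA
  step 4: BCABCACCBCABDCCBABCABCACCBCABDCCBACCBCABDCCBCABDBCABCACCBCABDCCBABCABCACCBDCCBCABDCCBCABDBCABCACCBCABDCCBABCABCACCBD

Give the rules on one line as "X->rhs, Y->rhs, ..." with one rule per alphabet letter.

  step 3 ⇒ step 4: CCBCABDCCBCABDBCABCACCBCABDCCBABCABCACCBCABDCCBA ⇒ BCA·BCA·CC·BCA·BD·CC·BA·BCA·BCA·CC·BCA·BD·CC·BA·CC·BCA·BD·CC·BCA·BD·BCA·BCA·CC·BCA·BD·CC·BA·BCA·BCA·CC·BD·CC·BCA·BD·CC·BCA·BD·BCA·BCA·CC·BCA·BD·CC·BA·BCA·BCA·CC·BD
    A ↦ BD
    B ↦ CC
    C ↦ BCA
    D ↦ BA

A->BD, B->CC, C->BCA, D->BA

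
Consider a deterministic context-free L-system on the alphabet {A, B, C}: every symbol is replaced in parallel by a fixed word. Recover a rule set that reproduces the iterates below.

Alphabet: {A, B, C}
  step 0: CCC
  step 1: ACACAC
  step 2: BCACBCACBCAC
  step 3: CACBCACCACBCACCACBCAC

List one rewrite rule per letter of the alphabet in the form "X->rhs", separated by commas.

A->BC, B->C, C->AC

  step 2 ⇒ step 3: BCACBCACBCAC ⇒ C·AC·BC·AC·C·AC·BC·AC·C·AC·BC·AC
    A ↦ BC
    B ↦ C
    C ↦ AC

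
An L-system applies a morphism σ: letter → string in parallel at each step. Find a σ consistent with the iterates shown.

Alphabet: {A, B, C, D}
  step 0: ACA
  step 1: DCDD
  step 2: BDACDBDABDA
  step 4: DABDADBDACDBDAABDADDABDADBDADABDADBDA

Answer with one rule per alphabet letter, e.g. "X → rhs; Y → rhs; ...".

A->D, B->A, C->CD, D->BDA

  step 1 ⇒ step 2: DCDD ⇒ BDA·CD·BDA·BDA
    C ↦ CD
    D ↦ BDA
  step 0 ⇒ step 1: ACA ⇒ D·CD·D
    A ↦ D
    B ↦ A  (constrained at step 2)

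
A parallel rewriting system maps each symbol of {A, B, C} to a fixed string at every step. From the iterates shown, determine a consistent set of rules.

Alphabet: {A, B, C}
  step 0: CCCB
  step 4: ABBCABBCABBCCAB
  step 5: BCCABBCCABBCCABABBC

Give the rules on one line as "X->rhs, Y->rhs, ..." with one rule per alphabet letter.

  step 4 ⇒ step 5: ABBCABBCABBCCAB ⇒ B·C·C·AB·B·C·C·AB·B·C·C·AB·AB·B·C
    A ↦ B
    B ↦ C
    C ↦ AB

A->B, B->C, C->AB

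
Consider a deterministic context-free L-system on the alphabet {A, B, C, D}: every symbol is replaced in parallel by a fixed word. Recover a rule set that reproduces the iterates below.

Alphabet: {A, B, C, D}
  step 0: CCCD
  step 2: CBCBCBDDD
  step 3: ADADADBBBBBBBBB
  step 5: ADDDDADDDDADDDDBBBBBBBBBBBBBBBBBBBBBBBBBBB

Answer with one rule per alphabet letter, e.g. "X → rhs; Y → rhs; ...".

A->CB, B->D, C->A, D->BBB

  step 2 ⇒ step 3: CBCBCBDDD ⇒ A·D·A·D·A·D·BBB·BBB·BBB
    B ↦ D
    C ↦ A
    D ↦ BBB
    A ↦ CB  (constrained at step 3)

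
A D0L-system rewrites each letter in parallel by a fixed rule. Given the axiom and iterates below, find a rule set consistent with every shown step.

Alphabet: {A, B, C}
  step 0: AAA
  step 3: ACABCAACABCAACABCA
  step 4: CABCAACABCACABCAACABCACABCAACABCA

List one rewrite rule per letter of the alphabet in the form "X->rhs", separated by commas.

A->CA, B->ACA, C->B

  step 3 ⇒ step 4: ACABCAACABCAACABCA ⇒ CA·B·CA·ACA·B·CA·CA·B·CA·ACA·B·CA·CA·B·CA·ACA·B·CA
    A ↦ CA
    B ↦ ACA
    C ↦ B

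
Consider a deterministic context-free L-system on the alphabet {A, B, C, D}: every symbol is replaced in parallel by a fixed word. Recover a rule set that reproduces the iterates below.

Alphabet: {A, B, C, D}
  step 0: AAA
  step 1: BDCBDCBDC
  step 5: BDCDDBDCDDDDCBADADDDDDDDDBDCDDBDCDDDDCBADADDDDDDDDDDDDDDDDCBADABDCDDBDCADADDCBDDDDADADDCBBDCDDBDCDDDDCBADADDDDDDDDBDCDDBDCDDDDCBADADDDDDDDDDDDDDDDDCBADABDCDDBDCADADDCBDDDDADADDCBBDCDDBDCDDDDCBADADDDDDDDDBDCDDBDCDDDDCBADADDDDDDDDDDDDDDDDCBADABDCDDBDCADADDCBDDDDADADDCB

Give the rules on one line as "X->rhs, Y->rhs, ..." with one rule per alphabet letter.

  step 0 ⇒ step 1: AAA ⇒ BDC·BDC·BDC
    A ↦ BDC
    B ↦ ADA  (constrained at step 1)
    C ↦ CB  (constrained at step 1)
    D ↦ DD  (constrained at step 1)

A->BDC, B->ADA, C->CB, D->DD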